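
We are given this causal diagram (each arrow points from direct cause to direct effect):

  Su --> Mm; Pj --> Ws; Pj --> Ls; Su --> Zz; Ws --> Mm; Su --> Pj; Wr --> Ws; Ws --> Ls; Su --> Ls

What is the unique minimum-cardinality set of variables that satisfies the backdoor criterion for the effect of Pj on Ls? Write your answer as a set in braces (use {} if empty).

Variables eligible for adjustment (non-descendants of Pj, excluding Pj and Ls): {Su, Wr, Zz}.
Backdoor paths from Pj to Ls:
  P1: Pj <- Su -> Ls
  P2: Pj <- Su -> Mm <- Ws -> Ls
The empty set is not sufficient: P1 (Pj <- Su -> Ls) has no collider blocking it and no conditioned non-collider, so it is open.
Try {Su}:
  P1: blocked at fork node Su ∈ conditioning set.
  P2: blocked at fork node Su ∈ conditioning set.
{Su} contains no descendant of Pj and blocks every backdoor path.
No other singleton works — e.g. {Wr} leaves P1 open — so {Su} is the unique smallest valid adjustment set.

{Su}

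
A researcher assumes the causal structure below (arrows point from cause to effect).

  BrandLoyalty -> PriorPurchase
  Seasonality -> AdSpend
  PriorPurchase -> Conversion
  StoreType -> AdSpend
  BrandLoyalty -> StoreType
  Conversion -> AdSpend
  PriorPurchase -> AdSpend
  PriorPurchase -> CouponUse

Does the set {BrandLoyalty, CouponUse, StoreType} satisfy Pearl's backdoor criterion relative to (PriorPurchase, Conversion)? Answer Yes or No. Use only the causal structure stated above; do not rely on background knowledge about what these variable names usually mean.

Backdoor paths from PriorPurchase to Conversion (paths whose first edge points into PriorPurchase):
  P1: PriorPurchase <- BrandLoyalty -> StoreType -> AdSpend <- Conversion
Condition 1 (no descendant of PriorPurchase in the set): FAILS — CouponUse is a descendant of PriorPurchase.
Condition 2 (every backdoor path blocked by {BrandLoyalty, CouponUse, StoreType}):
  P1: blocked at fork node BrandLoyalty ∈ conditioning set.
{BrandLoyalty, CouponUse, StoreType} does not satisfy the backdoor criterion.

No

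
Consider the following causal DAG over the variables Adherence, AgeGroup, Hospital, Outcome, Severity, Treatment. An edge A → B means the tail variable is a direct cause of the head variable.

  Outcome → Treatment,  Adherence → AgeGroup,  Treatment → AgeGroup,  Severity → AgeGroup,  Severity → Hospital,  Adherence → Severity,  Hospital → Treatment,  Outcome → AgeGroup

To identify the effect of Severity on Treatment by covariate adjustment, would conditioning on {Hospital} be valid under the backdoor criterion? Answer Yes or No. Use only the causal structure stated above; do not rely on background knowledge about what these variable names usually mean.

Backdoor paths from Severity to Treatment (paths whose first edge points into Severity):
  P1: Severity <- Adherence -> AgeGroup <- Outcome -> Treatment
  P2: Severity <- Adherence -> AgeGroup <- Treatment
Condition 1 (no descendant of Severity in the set): FAILS — Hospital is a descendant of Severity.
Condition 2 (every backdoor path blocked by {Hospital}):
  P1: blocked at collider AgeGroup (neither it nor any descendant is in the conditioning set).
  P2: blocked at collider AgeGroup (neither it nor any descendant is in the conditioning set).
{Hospital} does not satisfy the backdoor criterion.

No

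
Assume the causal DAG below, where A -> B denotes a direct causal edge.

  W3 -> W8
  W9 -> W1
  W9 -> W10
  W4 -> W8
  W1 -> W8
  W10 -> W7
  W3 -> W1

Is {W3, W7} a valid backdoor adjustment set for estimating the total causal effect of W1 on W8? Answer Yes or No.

Backdoor paths from W1 to W8 (paths whose first edge points into W1):
  P1: W1 <- W3 -> W8
Condition 1 (no descendant of W1 in the set): holds — descendants of W1 are {W8}; none are in {W3, W7}.
Condition 2 (every backdoor path blocked by {W3, W7}):
  P1: blocked at fork node W3 ∈ conditioning set.
{W3, W7} satisfies the backdoor criterion.

Yes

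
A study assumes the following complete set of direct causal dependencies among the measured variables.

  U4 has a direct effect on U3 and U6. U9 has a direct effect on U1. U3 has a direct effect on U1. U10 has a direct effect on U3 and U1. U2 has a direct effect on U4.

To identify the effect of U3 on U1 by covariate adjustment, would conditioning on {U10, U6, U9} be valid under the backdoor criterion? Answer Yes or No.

Yes

Backdoor paths from U3 to U1 (paths whose first edge points into U3):
  P1: U3 <- U10 -> U1
Condition 1 (no descendant of U3 in the set): holds — descendants of U3 are {U1}; none are in {U10, U6, U9}.
Condition 2 (every backdoor path blocked by {U10, U6, U9}):
  P1: blocked at fork node U10 ∈ conditioning set.
{U10, U6, U9} satisfies the backdoor criterion.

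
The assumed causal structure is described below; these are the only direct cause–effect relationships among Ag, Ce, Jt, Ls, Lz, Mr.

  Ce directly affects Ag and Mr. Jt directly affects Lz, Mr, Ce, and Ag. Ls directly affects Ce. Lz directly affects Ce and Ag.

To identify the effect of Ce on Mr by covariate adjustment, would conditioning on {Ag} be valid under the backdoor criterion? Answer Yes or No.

No

Backdoor paths from Ce to Mr (paths whose first edge points into Ce):
  P1: Ce <- Jt -> Mr
  P2: Ce <- Lz <- Jt -> Mr
  P3: Ce <- Lz -> Ag <- Jt -> Mr
Condition 1 (no descendant of Ce in the set): FAILS — Ag is a descendant of Ce.
Condition 2 (every backdoor path blocked by {Ag}):
  P1: open — no interior node is in the conditioning set.
  P2: open — no interior node is in the conditioning set.
  P3: open — collider(s) Ag are conditioned on (or have a conditioned descendant) and no non-collider on the path is in the set.
{Ag} does not satisfy the backdoor criterion.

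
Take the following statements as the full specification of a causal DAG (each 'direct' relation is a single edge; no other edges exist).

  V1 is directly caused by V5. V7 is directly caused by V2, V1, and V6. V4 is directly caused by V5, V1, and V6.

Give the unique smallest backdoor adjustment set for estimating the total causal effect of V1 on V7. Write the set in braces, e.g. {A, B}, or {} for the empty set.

{}

Variables eligible for adjustment (non-descendants of V1, excluding V1 and V7): {V2, V5, V6}.
Backdoor paths from V1 to V7:
  P1: V1 <- V5 -> V4 <- V6 -> V7
Each backdoor path contains an unconditioned collider, so every path is already blocked with the empty conditioning set:
  P1: blocked at collider V4 (neither it nor any descendant is in the conditioning set).
The empty set is therefore the unique smallest valid set.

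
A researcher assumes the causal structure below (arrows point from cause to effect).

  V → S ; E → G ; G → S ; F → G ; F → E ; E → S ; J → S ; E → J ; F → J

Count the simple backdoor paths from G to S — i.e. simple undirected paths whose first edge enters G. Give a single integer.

A backdoor path from G to S is any simple undirected path whose first edge points into G (i.e. leaves G via a parent).
Parents of G: {E, F}.
Enumerating:
  P1: G <- F -> E -> J -> S
  P2: G <- F -> E -> S
  P3: G <- F -> J <- E -> S
  P4: G <- F -> J -> S
  P5: G <- E <- F -> J -> S
  P6: G <- E -> J -> S
  P7: G <- E -> S
That exhausts the simple backdoor paths. Count: 7.

7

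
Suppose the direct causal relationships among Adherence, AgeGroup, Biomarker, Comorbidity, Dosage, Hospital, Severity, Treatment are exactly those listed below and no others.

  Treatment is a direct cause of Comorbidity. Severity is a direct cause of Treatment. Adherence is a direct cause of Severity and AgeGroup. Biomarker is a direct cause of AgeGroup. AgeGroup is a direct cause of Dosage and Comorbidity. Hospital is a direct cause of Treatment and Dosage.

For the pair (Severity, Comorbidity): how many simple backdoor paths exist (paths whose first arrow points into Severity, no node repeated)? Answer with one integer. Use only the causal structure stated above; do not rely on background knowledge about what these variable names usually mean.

2

A backdoor path from Severity to Comorbidity is any simple undirected path whose first edge points into Severity (i.e. leaves Severity via a parent).
Parents of Severity: {Adherence}.
Enumerating:
  P1: Severity <- Adherence -> AgeGroup -> Dosage <- Hospital -> Treatment -> Comorbidity
  P2: Severity <- Adherence -> AgeGroup -> Comorbidity
That exhausts the simple backdoor paths. Count: 2.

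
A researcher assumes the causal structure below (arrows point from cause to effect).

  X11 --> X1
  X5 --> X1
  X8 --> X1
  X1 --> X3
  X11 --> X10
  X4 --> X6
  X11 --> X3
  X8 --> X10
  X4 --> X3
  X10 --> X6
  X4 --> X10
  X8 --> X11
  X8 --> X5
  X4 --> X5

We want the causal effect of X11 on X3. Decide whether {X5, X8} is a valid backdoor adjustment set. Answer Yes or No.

Backdoor paths from X11 to X3 (paths whose first edge points into X11):
  P1: X11 <- X8 -> X10 <- X4 -> X5 -> X1 -> X3
  P2: X11 <- X8 -> X10 <- X4 -> X3
  P3: X11 <- X8 -> X10 -> X6 <- X4 -> X5 -> X1 -> X3
  P4: X11 <- X8 -> X10 -> X6 <- X4 -> X3
  P5: X11 <- X8 -> X5 <- X4 -> X3
  P6: X11 <- X8 -> X5 -> X1 -> X3
  P7: X11 <- X8 -> X1 <- X5 <- X4 -> X3
  P8: X11 <- X8 -> X1 -> X3
Condition 1 (no descendant of X11 in the set): holds — descendants of X11 are {X1, X10, X3, X6}; none are in {X5, X8}.
Condition 2 (every backdoor path blocked by {X5, X8}):
  P1: blocked at fork node X8 ∈ conditioning set.
  P2: blocked at fork node X8 ∈ conditioning set.
  P3: blocked at fork node X8 ∈ conditioning set.
  P4: blocked at fork node X8 ∈ conditioning set.
  P5: blocked at fork node X8 ∈ conditioning set.
  P6: blocked at fork node X8 ∈ conditioning set.
  P7: blocked at fork node X8 ∈ conditioning set.
  P8: blocked at fork node X8 ∈ conditioning set.
{X5, X8} satisfies the backdoor criterion.

Yes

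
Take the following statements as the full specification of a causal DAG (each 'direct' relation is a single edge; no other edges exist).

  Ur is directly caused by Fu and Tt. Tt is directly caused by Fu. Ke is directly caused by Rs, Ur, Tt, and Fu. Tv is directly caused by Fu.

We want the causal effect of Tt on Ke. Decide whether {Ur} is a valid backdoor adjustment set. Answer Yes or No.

Backdoor paths from Tt to Ke (paths whose first edge points into Tt):
  P1: Tt <- Fu -> Ur -> Ke
  P2: Tt <- Fu -> Ke
Condition 1 (no descendant of Tt in the set): FAILS — Ur is a descendant of Tt.
Condition 2 (every backdoor path blocked by {Ur}):
  P1: blocked at chain node Ur ∈ conditioning set.
  P2: open — no interior node is in the conditioning set.
{Ur} does not satisfy the backdoor criterion.

No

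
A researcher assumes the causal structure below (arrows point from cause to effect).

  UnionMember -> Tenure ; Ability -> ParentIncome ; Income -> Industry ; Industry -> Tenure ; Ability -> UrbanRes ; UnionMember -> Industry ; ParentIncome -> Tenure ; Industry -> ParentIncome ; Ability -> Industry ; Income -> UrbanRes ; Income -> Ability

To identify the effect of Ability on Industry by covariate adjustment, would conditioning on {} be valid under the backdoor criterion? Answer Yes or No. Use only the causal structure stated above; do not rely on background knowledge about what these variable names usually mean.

Backdoor paths from Ability to Industry (paths whose first edge points into Ability):
  P1: Ability <- Income -> Industry
Condition 1 (no descendant of Ability in the set): holds — descendants of Ability are {Industry, ParentIncome, Tenure, UrbanRes}; none are in {}.
Condition 2 (every backdoor path blocked by {}):
  P1: open — no interior node is in the conditioning set.
{} does not satisfy the backdoor criterion.

No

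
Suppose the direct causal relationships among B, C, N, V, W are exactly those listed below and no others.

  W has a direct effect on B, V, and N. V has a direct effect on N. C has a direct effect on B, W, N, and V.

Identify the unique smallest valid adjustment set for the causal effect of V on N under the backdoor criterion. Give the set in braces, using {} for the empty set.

{C, W}

Variables eligible for adjustment (non-descendants of V, excluding V and N): {B, C, W}.
Backdoor paths from V to N:
  P1: V <- C -> W -> N
  P2: V <- C -> B <- W -> N
  P3: V <- C -> N
  P4: V <- W <- C -> N
  P5: V <- W -> B <- C -> N
  P6: V <- W -> N
The empty set is not sufficient: P1 (V <- C -> W -> N) has no collider blocking it and no conditioned non-collider, so it is open.
Try {C, W}:
  P1: blocked at fork node C ∈ conditioning set.
  P2: blocked at fork node C ∈ conditioning set.
  P3: blocked at fork node C ∈ conditioning set.
  P4: blocked at chain node W ∈ conditioning set.
  P5: blocked at fork node W ∈ conditioning set.
  P6: blocked at fork node W ∈ conditioning set.
{C, W} contains no descendant of V and blocks every backdoor path.
Every element of {C, W} is needed (dropping C leaves P3 open; dropping W leaves P6 open), so no proper subset is valid.
Among all size-2 subsets of the eligible variables, only {C, W} blocks every backdoor path, so it is the unique smallest valid adjustment set.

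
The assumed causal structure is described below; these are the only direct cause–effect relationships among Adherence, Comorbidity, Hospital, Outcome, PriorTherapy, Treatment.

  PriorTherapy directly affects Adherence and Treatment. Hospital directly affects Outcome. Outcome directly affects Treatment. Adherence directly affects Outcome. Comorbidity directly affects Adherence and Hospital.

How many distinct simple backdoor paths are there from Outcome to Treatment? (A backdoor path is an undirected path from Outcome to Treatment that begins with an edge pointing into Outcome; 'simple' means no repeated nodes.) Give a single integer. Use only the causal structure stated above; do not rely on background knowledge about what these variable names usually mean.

A backdoor path from Outcome to Treatment is any simple undirected path whose first edge points into Outcome (i.e. leaves Outcome via a parent).
Parents of Outcome: {Adherence, Hospital}.
Enumerating:
  P1: Outcome <- Adherence <- PriorTherapy -> Treatment
  P2: Outcome <- Hospital <- Comorbidity -> Adherence <- PriorTherapy -> Treatment
That exhausts the simple backdoor paths. Count: 2.

2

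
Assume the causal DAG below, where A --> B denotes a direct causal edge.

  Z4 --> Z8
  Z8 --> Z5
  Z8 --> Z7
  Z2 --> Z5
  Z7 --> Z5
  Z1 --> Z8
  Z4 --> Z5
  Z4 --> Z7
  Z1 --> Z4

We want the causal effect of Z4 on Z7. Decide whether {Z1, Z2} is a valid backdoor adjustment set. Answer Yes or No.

Backdoor paths from Z4 to Z7 (paths whose first edge points into Z4):
  P1: Z4 <- Z1 -> Z8 -> Z7
  P2: Z4 <- Z1 -> Z8 -> Z5 <- Z7
Condition 1 (no descendant of Z4 in the set): holds — descendants of Z4 are {Z5, Z7, Z8}; none are in {Z1, Z2}.
Condition 2 (every backdoor path blocked by {Z1, Z2}):
  P1: blocked at fork node Z1 ∈ conditioning set.
  P2: blocked at fork node Z1 ∈ conditioning set.
{Z1, Z2} satisfies the backdoor criterion.

Yes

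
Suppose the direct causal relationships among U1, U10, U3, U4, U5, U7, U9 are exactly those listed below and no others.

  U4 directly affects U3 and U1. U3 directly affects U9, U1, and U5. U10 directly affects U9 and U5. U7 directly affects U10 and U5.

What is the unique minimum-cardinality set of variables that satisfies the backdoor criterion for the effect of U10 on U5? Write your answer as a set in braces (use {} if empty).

Variables eligible for adjustment (non-descendants of U10, excluding U10 and U5): {U1, U3, U4, U7}.
Backdoor paths from U10 to U5:
  P1: U10 <- U7 -> U5
The empty set is not sufficient: P1 (U10 <- U7 -> U5) has no collider blocking it and no conditioned non-collider, so it is open.
Try {U7}:
  P1: blocked at fork node U7 ∈ conditioning set.
{U7} contains no descendant of U10 and blocks every backdoor path.
No other singleton works — e.g. {U4} leaves P1 open — so {U7} is the unique smallest valid adjustment set.

{U7}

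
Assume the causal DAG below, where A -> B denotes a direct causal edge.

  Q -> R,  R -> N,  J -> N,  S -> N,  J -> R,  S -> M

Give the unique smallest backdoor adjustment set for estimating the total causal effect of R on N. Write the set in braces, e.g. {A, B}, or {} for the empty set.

{J}

Variables eligible for adjustment (non-descendants of R, excluding R and N): {J, M, Q, S}.
Backdoor paths from R to N:
  P1: R <- J -> N
The empty set is not sufficient: P1 (R <- J -> N) has no collider blocking it and no conditioned non-collider, so it is open.
Try {J}:
  P1: blocked at fork node J ∈ conditioning set.
{J} contains no descendant of R and blocks every backdoor path.
No other singleton works — e.g. {S} leaves P1 open — so {J} is the unique smallest valid adjustment set.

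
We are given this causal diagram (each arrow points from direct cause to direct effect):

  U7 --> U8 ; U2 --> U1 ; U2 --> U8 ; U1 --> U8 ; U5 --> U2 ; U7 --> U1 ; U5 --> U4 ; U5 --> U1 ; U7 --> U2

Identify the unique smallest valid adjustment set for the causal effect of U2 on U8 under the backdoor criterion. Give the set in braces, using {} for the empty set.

{U5, U7}

Variables eligible for adjustment (non-descendants of U2, excluding U2 and U8): {U4, U5, U7}.
Backdoor paths from U2 to U8:
  P1: U2 <- U5 -> U1 <- U7 -> U8
  P2: U2 <- U5 -> U1 -> U8
  P3: U2 <- U7 -> U1 -> U8
  P4: U2 <- U7 -> U8
The empty set is not sufficient: P2 (U2 <- U5 -> U1 -> U8) has no collider blocking it and no conditioned non-collider, so it is open.
Try {U5, U7}:
  P1: blocked at fork node U5 ∈ conditioning set.
  P2: blocked at fork node U5 ∈ conditioning set.
  P3: blocked at fork node U7 ∈ conditioning set.
  P4: blocked at fork node U7 ∈ conditioning set.
{U5, U7} contains no descendant of U2 and blocks every backdoor path.
Every element of {U5, U7} is needed (dropping U5 leaves P2 open; dropping U7 leaves P3 open), so no proper subset is valid.
Among all size-2 subsets of the eligible variables, only {U5, U7} blocks every backdoor path, so it is the unique smallest valid adjustment set.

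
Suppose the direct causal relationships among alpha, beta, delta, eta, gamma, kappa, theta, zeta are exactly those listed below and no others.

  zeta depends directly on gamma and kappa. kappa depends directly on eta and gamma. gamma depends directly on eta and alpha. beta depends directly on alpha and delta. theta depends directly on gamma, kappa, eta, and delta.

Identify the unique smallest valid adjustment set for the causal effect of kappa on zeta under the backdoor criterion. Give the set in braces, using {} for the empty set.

Variables eligible for adjustment (non-descendants of kappa, excluding kappa and zeta): {alpha, beta, delta, eta, gamma}.
Backdoor paths from kappa to zeta:
  P1: kappa <- eta -> gamma -> zeta
  P2: kappa <- eta -> theta <- delta -> beta <- alpha -> gamma -> zeta
  P3: kappa <- eta -> theta <- gamma -> zeta
  P4: kappa <- gamma -> zeta
The empty set is not sufficient: P1 (kappa <- eta -> gamma -> zeta) has no collider blocking it and no conditioned non-collider, so it is open.
Try {gamma}:
  P1: blocked at chain node gamma ∈ conditioning set.
  P2: blocked at collider theta (neither it nor any descendant is in the conditioning set).
  P3: blocked at collider theta (neither it nor any descendant is in the conditioning set).
  P4: blocked at fork node gamma ∈ conditioning set.
{gamma} contains no descendant of kappa and blocks every backdoor path.
No other singleton works — e.g. {delta} leaves P1 open — so {gamma} is the unique smallest valid adjustment set.

{gamma}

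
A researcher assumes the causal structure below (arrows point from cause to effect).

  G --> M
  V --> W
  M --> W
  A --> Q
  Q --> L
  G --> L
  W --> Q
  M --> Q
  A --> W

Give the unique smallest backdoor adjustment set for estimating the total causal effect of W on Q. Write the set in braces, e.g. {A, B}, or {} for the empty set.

Variables eligible for adjustment (non-descendants of W, excluding W and Q): {A, G, M, V}.
Backdoor paths from W to Q:
  P1: W <- A -> Q
  P2: W <- M <- G -> L <- Q
  P3: W <- M -> Q
The empty set is not sufficient: P1 (W <- A -> Q) has no collider blocking it and no conditioned non-collider, so it is open.
Try {A, M}:
  P1: blocked at fork node A ∈ conditioning set.
  P2: blocked at chain node M ∈ conditioning set.
  P3: blocked at fork node M ∈ conditioning set.
{A, M} contains no descendant of W and blocks every backdoor path.
Every element of {A, M} is needed (dropping A leaves P1 open; dropping M leaves P3 open), so no proper subset is valid.
Among all size-2 subsets of the eligible variables, only {A, M} blocks every backdoor path, so it is the unique smallest valid adjustment set.

{A, M}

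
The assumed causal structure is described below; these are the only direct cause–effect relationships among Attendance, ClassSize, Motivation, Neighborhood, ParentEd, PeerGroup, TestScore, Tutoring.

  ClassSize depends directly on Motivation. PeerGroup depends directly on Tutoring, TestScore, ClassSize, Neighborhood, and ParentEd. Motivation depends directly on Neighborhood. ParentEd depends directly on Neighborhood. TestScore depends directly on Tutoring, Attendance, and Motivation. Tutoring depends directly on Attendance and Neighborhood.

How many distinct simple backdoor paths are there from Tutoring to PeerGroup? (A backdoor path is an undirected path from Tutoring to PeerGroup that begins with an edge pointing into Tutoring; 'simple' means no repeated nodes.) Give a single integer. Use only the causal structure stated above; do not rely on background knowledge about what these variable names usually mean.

A backdoor path from Tutoring to PeerGroup is any simple undirected path whose first edge points into Tutoring (i.e. leaves Tutoring via a parent).
Parents of Tutoring: {Attendance, Neighborhood}.
Enumerating:
  P1: Tutoring <- Neighborhood -> Motivation -> ClassSize -> PeerGroup
  P2: Tutoring <- Neighborhood -> Motivation -> TestScore -> PeerGroup
  P3: Tutoring <- Neighborhood -> ParentEd -> PeerGroup
  P4: Tutoring <- Neighborhood -> PeerGroup
  P5: Tutoring <- Attendance -> TestScore <- Motivation <- Neighborhood -> ParentEd -> PeerGroup
  P6: Tutoring <- Attendance -> TestScore <- Motivation <- Neighborhood -> PeerGroup
  P7: Tutoring <- Attendance -> TestScore <- Motivation -> ClassSize -> PeerGroup
  P8: Tutoring <- Attendance -> TestScore -> PeerGroup
That exhausts the simple backdoor paths. Count: 8.

8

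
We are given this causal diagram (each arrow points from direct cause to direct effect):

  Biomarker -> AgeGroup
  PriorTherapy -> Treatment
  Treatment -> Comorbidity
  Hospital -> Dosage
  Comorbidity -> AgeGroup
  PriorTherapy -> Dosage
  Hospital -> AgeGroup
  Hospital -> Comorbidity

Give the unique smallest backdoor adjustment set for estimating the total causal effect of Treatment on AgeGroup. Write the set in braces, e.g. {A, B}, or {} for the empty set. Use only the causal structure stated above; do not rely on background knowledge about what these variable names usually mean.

Variables eligible for adjustment (non-descendants of Treatment, excluding Treatment and AgeGroup): {Biomarker, Dosage, Hospital, PriorTherapy}.
Backdoor paths from Treatment to AgeGroup:
  P1: Treatment <- PriorTherapy -> Dosage <- Hospital -> Comorbidity -> AgeGroup
  P2: Treatment <- PriorTherapy -> Dosage <- Hospital -> AgeGroup
Each backdoor path contains an unconditioned collider, so every path is already blocked with the empty conditioning set:
  P1: blocked at collider Dosage (neither it nor any descendant is in the conditioning set).
  P2: blocked at collider Dosage (neither it nor any descendant is in the conditioning set).
The empty set is therefore the unique smallest valid set.

{}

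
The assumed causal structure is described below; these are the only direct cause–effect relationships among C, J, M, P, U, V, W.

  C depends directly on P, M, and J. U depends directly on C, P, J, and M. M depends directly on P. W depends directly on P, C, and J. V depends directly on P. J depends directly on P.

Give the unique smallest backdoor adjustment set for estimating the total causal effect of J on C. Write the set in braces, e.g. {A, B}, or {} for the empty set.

{P}

Variables eligible for adjustment (non-descendants of J, excluding J and C): {M, P, V}.
Backdoor paths from J to C:
  P1: J <- P -> M -> C
  P2: J <- P -> M -> U <- C
  P3: J <- P -> C
  P4: J <- P -> W <- C
  P5: J <- P -> U <- M -> C
  P6: J <- P -> U <- C
The empty set is not sufficient: P1 (J <- P -> M -> C) has no collider blocking it and no conditioned non-collider, so it is open.
Try {P}:
  P1: blocked at fork node P ∈ conditioning set.
  P2: blocked at fork node P ∈ conditioning set.
  P3: blocked at fork node P ∈ conditioning set.
  P4: blocked at fork node P ∈ conditioning set.
  P5: blocked at fork node P ∈ conditioning set.
  P6: blocked at fork node P ∈ conditioning set.
{P} contains no descendant of J and blocks every backdoor path.
No other singleton works — e.g. {M} leaves P3 open — so {P} is the unique smallest valid adjustment set.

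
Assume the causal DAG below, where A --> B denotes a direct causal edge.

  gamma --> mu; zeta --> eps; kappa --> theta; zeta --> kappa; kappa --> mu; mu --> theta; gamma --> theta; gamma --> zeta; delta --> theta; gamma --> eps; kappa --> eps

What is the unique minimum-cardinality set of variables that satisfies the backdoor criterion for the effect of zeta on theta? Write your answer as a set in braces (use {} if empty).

Variables eligible for adjustment (non-descendants of zeta, excluding zeta and theta): {delta, gamma}.
Backdoor paths from zeta to theta:
  P1: zeta <- gamma -> mu <- kappa -> theta
  P2: zeta <- gamma -> mu -> theta
  P3: zeta <- gamma -> theta
  P4: zeta <- gamma -> eps <- kappa -> mu -> theta
  P5: zeta <- gamma -> eps <- kappa -> theta
The empty set is not sufficient: P2 (zeta <- gamma -> mu -> theta) has no collider blocking it and no conditioned non-collider, so it is open.
Try {gamma}:
  P1: blocked at fork node gamma ∈ conditioning set.
  P2: blocked at fork node gamma ∈ conditioning set.
  P3: blocked at fork node gamma ∈ conditioning set.
  P4: blocked at fork node gamma ∈ conditioning set.
  P5: blocked at fork node gamma ∈ conditioning set.
{gamma} contains no descendant of zeta and blocks every backdoor path.
No other singleton works — e.g. {delta} leaves P2 open — so {gamma} is the unique smallest valid adjustment set.

{gamma}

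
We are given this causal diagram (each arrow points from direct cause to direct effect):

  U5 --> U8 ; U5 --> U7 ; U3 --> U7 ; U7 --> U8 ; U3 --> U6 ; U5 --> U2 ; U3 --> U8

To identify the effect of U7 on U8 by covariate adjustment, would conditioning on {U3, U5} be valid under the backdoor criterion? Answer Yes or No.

Yes

Backdoor paths from U7 to U8 (paths whose first edge points into U7):
  P1: U7 <- U5 -> U8
  P2: U7 <- U3 -> U8
Condition 1 (no descendant of U7 in the set): holds — descendants of U7 are {U8}; none are in {U3, U5}.
Condition 2 (every backdoor path blocked by {U3, U5}):
  P1: blocked at fork node U5 ∈ conditioning set.
  P2: blocked at fork node U3 ∈ conditioning set.
{U3, U5} satisfies the backdoor criterion.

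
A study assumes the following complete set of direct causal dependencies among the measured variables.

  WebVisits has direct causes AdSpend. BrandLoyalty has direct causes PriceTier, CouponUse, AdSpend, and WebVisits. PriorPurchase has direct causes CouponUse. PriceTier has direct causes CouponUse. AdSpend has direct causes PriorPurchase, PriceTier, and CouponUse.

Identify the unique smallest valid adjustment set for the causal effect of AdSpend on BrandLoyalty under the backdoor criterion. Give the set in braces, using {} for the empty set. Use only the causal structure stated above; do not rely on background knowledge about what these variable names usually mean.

{CouponUse, PriceTier}

Variables eligible for adjustment (non-descendants of AdSpend, excluding AdSpend and BrandLoyalty): {CouponUse, PriceTier, PriorPurchase}.
Backdoor paths from AdSpend to BrandLoyalty:
  P1: AdSpend <- CouponUse -> PriceTier -> BrandLoyalty
  P2: AdSpend <- CouponUse -> BrandLoyalty
  P3: AdSpend <- PriceTier <- CouponUse -> BrandLoyalty
  P4: AdSpend <- PriceTier -> BrandLoyalty
  P5: AdSpend <- PriorPurchase <- CouponUse -> PriceTier -> BrandLoyalty
  P6: AdSpend <- PriorPurchase <- CouponUse -> BrandLoyalty
The empty set is not sufficient: P1 (AdSpend <- CouponUse -> PriceTier -> BrandLoyalty) has no collider blocking it and no conditioned non-collider, so it is open.
Try {CouponUse, PriceTier}:
  P1: blocked at fork node CouponUse ∈ conditioning set.
  P2: blocked at fork node CouponUse ∈ conditioning set.
  P3: blocked at chain node PriceTier ∈ conditioning set.
  P4: blocked at fork node PriceTier ∈ conditioning set.
  P5: blocked at fork node CouponUse ∈ conditioning set.
  P6: blocked at fork node CouponUse ∈ conditioning set.
{CouponUse, PriceTier} contains no descendant of AdSpend and blocks every backdoor path.
Every element of {CouponUse, PriceTier} is needed (dropping CouponUse leaves P2 open; dropping PriceTier leaves P4 open), so no proper subset is valid.
Among all size-2 subsets of the eligible variables, only {CouponUse, PriceTier} blocks every backdoor path, so it is the unique smallest valid adjustment set.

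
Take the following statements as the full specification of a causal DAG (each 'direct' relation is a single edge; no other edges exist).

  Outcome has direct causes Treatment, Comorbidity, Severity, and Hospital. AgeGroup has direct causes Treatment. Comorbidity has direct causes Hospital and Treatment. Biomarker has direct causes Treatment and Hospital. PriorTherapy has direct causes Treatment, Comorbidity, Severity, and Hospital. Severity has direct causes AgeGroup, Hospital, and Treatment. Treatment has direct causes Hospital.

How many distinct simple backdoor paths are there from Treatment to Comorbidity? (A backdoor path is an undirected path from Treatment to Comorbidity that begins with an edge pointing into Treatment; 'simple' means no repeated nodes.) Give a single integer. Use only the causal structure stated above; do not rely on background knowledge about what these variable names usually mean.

A backdoor path from Treatment to Comorbidity is any simple undirected path whose first edge points into Treatment (i.e. leaves Treatment via a parent).
Parents of Treatment: {Hospital}.
Enumerating:
  P1: Treatment <- Hospital -> Comorbidity
  P2: Treatment <- Hospital -> Severity -> Outcome <- Comorbidity
  P3: Treatment <- Hospital -> Severity -> PriorTherapy <- Comorbidity
  P4: Treatment <- Hospital -> Outcome <- Comorbidity
  P5: Treatment <- Hospital -> Outcome <- Severity -> PriorTherapy <- Comorbidity
  P6: Treatment <- Hospital -> PriorTherapy <- Comorbidity
  P7: Treatment <- Hospital -> PriorTherapy <- Severity -> Outcome <- Comorbidity
That exhausts the simple backdoor paths. Count: 7.

7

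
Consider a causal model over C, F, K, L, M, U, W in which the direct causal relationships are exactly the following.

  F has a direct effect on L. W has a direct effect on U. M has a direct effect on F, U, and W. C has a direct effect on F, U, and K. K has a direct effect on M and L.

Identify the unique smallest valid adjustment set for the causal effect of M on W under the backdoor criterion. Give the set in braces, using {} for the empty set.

Variables eligible for adjustment (non-descendants of M, excluding M and W): {C, K}.
Backdoor paths from M to W:
  P1: M <- K <- C -> U <- W
  P2: M <- K -> L <- F <- C -> U <- W
Each backdoor path contains an unconditioned collider, so every path is already blocked with the empty conditioning set:
  P1: blocked at collider U (neither it nor any descendant is in the conditioning set).
  P2: blocked at collider L (neither it nor any descendant is in the conditioning set).
The empty set is therefore the unique smallest valid set.

{}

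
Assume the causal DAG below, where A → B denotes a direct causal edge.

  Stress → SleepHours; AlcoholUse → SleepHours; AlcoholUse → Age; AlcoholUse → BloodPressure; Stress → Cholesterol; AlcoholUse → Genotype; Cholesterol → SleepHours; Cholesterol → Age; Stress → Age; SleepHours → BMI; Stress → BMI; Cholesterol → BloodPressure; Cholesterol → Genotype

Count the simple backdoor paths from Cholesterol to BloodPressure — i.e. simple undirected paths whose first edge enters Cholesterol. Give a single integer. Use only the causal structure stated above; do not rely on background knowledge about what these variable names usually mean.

3

A backdoor path from Cholesterol to BloodPressure is any simple undirected path whose first edge points into Cholesterol (i.e. leaves Cholesterol via a parent).
Parents of Cholesterol: {Stress}.
Enumerating:
  P1: Cholesterol <- Stress -> SleepHours <- AlcoholUse -> BloodPressure
  P2: Cholesterol <- Stress -> Age <- AlcoholUse -> BloodPressure
  P3: Cholesterol <- Stress -> BMI <- SleepHours <- AlcoholUse -> BloodPressure
That exhausts the simple backdoor paths. Count: 3.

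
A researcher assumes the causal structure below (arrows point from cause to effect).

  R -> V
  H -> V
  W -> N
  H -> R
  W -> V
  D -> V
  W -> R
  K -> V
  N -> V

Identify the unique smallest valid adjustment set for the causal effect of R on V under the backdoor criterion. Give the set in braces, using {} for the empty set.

Variables eligible for adjustment (non-descendants of R, excluding R and V): {D, H, K, N, W}.
Backdoor paths from R to V:
  P1: R <- H -> V
  P2: R <- W -> N -> V
  P3: R <- W -> V
The empty set is not sufficient: P1 (R <- H -> V) has no collider blocking it and no conditioned non-collider, so it is open.
Try {H, W}:
  P1: blocked at fork node H ∈ conditioning set.
  P2: blocked at fork node W ∈ conditioning set.
  P3: blocked at fork node W ∈ conditioning set.
{H, W} contains no descendant of R and blocks every backdoor path.
Every element of {H, W} is needed (dropping H leaves P1 open; dropping W leaves P2 open), so no proper subset is valid.
Among all size-2 subsets of the eligible variables, only {H, W} blocks every backdoor path, so it is the unique smallest valid adjustment set.

{H, W}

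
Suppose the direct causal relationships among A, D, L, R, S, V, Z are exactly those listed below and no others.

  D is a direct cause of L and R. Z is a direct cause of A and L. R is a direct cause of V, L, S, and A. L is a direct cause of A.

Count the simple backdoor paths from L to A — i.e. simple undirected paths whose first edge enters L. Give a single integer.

3

A backdoor path from L to A is any simple undirected path whose first edge points into L (i.e. leaves L via a parent).
Parents of L: {D, R, Z}.
Enumerating:
  P1: L <- Z -> A
  P2: L <- D -> R -> A
  P3: L <- R -> A
That exhausts the simple backdoor paths. Count: 3.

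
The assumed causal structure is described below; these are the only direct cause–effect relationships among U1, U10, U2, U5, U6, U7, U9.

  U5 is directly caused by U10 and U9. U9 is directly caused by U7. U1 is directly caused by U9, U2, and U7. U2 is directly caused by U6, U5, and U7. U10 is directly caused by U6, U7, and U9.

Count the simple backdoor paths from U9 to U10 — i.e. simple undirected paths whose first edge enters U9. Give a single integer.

5

A backdoor path from U9 to U10 is any simple undirected path whose first edge points into U9 (i.e. leaves U9 via a parent).
Parents of U9: {U7}.
Enumerating:
  P1: U9 <- U7 -> U10
  P2: U9 <- U7 -> U2 <- U6 -> U10
  P3: U9 <- U7 -> U2 <- U5 <- U10
  P4: U9 <- U7 -> U1 <- U2 <- U6 -> U10
  P5: U9 <- U7 -> U1 <- U2 <- U5 <- U10
That exhausts the simple backdoor paths. Count: 5.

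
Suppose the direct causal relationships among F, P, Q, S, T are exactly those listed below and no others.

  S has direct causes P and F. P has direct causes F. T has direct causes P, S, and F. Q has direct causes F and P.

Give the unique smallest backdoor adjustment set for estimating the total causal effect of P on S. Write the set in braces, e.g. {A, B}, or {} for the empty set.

Variables eligible for adjustment (non-descendants of P, excluding P and S): {F}.
Backdoor paths from P to S:
  P1: P <- F -> S
  P2: P <- F -> T <- S
The empty set is not sufficient: P1 (P <- F -> S) has no collider blocking it and no conditioned non-collider, so it is open.
Try {F}:
  P1: blocked at fork node F ∈ conditioning set.
  P2: blocked at fork node F ∈ conditioning set.
{F} contains no descendant of P and blocks every backdoor path.
{F} is the unique smallest valid adjustment set.

{F}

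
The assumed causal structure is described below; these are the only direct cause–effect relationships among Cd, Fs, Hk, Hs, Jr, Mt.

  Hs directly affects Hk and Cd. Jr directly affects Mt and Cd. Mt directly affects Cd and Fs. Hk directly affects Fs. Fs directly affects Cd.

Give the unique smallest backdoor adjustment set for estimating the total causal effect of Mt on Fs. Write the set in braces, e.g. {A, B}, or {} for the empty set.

Variables eligible for adjustment (non-descendants of Mt, excluding Mt and Fs): {Hk, Hs, Jr}.
Backdoor paths from Mt to Fs:
  P1: Mt <- Jr -> Cd <- Hs -> Hk -> Fs
  P2: Mt <- Jr -> Cd <- Fs
Each backdoor path contains an unconditioned collider, so every path is already blocked with the empty conditioning set:
  P1: blocked at collider Cd (neither it nor any descendant is in the conditioning set).
  P2: blocked at collider Cd (neither it nor any descendant is in the conditioning set).
The empty set is therefore the unique smallest valid set.

{}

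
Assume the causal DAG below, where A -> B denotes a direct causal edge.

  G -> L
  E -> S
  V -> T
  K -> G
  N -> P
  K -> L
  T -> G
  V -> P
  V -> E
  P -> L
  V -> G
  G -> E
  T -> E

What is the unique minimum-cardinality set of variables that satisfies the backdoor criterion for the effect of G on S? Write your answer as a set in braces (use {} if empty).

Variables eligible for adjustment (non-descendants of G, excluding G and S): {K, N, P, T, V}.
Backdoor paths from G to S:
  P1: G <- K -> L <- P <- V -> T -> E -> S
  P2: G <- K -> L <- P <- V -> E -> S
  P3: G <- V -> T -> E -> S
  P4: G <- V -> E -> S
  P5: G <- T <- V -> E -> S
  P6: G <- T -> E -> S
The empty set is not sufficient: P3 (G <- V -> T -> E -> S) has no collider blocking it and no conditioned non-collider, so it is open.
Try {T, V}:
  P1: blocked at collider L (neither it nor any descendant is in the conditioning set).
  P2: blocked at collider L (neither it nor any descendant is in the conditioning set).
  P3: blocked at fork node V ∈ conditioning set.
  P4: blocked at fork node V ∈ conditioning set.
  P5: blocked at chain node T ∈ conditioning set.
  P6: blocked at fork node T ∈ conditioning set.
{T, V} contains no descendant of G and blocks every backdoor path.
Every element of {T, V} is needed (dropping T leaves P6 open; dropping V leaves P4 open), so no proper subset is valid.
Among all size-2 subsets of the eligible variables, only {T, V} blocks every backdoor path, so it is the unique smallest valid adjustment set.

{T, V}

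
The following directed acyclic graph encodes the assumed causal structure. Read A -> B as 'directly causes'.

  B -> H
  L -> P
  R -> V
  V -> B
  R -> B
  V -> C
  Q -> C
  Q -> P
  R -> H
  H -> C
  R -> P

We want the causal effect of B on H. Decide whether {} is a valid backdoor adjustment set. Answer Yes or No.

Backdoor paths from B to H (paths whose first edge points into B):
  P1: B <- R -> V -> C <- H
  P2: B <- R -> H
  P3: B <- R -> P <- Q -> C <- H
  P4: B <- V <- R -> H
  P5: B <- V <- R -> P <- Q -> C <- H
  P6: B <- V -> C <- Q -> P <- R -> H
  P7: B <- V -> C <- H
Condition 1 (no descendant of B in the set): holds — descendants of B are {C, H}; none are in {}.
Condition 2 (every backdoor path blocked by {}):
  P1: blocked at collider C (neither it nor any descendant is in the conditioning set).
  P2: open — no interior node is in the conditioning set.
  P3: blocked at collider P (neither it nor any descendant is in the conditioning set).
  P4: open — no interior node is in the conditioning set.
  P5: blocked at collider P (neither it nor any descendant is in the conditioning set).
  P6: blocked at collider C (neither it nor any descendant is in the conditioning set).
  P7: blocked at collider C (neither it nor any descendant is in the conditioning set).
{} does not satisfy the backdoor criterion.

No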